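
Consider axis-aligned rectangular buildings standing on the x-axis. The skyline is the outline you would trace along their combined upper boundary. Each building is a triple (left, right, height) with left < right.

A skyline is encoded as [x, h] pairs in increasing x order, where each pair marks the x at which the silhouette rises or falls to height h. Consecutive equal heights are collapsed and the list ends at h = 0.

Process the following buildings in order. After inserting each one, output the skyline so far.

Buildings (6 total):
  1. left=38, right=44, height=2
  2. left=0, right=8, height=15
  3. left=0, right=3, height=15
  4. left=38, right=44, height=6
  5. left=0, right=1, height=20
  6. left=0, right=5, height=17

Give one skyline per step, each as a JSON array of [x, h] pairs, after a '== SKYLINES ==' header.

== SKYLINES ==
[[38,2],[44,0]]
[[0,15],[8,0],[38,2],[44,0]]
[[0,15],[8,0],[38,2],[44,0]]
[[0,15],[8,0],[38,6],[44,0]]
[[0,20],[1,15],[8,0],[38,6],[44,0]]
[[0,20],[1,17],[5,15],[8,0],[38,6],[44,0]]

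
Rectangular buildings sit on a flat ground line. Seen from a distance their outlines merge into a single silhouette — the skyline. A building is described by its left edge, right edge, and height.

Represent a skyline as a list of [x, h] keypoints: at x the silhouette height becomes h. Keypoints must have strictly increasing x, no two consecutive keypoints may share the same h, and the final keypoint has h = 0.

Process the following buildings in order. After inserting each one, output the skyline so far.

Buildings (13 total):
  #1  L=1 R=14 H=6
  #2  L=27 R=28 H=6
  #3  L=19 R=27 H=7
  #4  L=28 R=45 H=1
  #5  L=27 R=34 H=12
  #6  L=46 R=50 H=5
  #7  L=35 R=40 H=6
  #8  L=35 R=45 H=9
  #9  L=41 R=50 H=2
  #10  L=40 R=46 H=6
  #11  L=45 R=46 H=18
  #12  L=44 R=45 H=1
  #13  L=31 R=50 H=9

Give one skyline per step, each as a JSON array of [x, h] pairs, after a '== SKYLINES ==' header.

== SKYLINES ==
[[1,6],[14,0]]
[[1,6],[14,0],[27,6],[28,0]]
[[1,6],[14,0],[19,7],[27,6],[28,0]]
[[1,6],[14,0],[19,7],[27,6],[28,1],[45,0]]
[[1,6],[14,0],[19,7],[27,12],[34,1],[45,0]]
[[1,6],[14,0],[19,7],[27,12],[34,1],[45,0],[46,5],[50,0]]
[[1,6],[14,0],[19,7],[27,12],[34,1],[35,6],[40,1],[45,0],[46,5],[50,0]]
[[1,6],[14,0],[19,7],[27,12],[34,1],[35,9],[45,0],[46,5],[50,0]]
[[1,6],[14,0],[19,7],[27,12],[34,1],[35,9],[45,2],[46,5],[50,0]]
[[1,6],[14,0],[19,7],[27,12],[34,1],[35,9],[45,6],[46,5],[50,0]]
[[1,6],[14,0],[19,7],[27,12],[34,1],[35,9],[45,18],[46,5],[50,0]]
[[1,6],[14,0],[19,7],[27,12],[34,1],[35,9],[45,18],[46,5],[50,0]]
[[1,6],[14,0],[19,7],[27,12],[34,9],[45,18],[46,9],[50,0]]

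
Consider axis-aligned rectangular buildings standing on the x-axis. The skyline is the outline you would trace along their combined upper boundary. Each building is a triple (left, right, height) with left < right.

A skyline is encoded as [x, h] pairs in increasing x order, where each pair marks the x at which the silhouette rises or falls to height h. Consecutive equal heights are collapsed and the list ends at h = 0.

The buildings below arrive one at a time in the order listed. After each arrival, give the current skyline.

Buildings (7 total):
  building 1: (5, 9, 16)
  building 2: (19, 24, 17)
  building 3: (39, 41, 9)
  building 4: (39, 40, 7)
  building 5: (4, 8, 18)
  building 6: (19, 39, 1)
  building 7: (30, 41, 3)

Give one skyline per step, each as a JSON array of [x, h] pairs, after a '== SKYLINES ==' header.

== SKYLINES ==
[[5,16],[9,0]]
[[5,16],[9,0],[19,17],[24,0]]
[[5,16],[9,0],[19,17],[24,0],[39,9],[41,0]]
[[5,16],[9,0],[19,17],[24,0],[39,9],[41,0]]
[[4,18],[8,16],[9,0],[19,17],[24,0],[39,9],[41,0]]
[[4,18],[8,16],[9,0],[19,17],[24,1],[39,9],[41,0]]
[[4,18],[8,16],[9,0],[19,17],[24,1],[30,3],[39,9],[41,0]]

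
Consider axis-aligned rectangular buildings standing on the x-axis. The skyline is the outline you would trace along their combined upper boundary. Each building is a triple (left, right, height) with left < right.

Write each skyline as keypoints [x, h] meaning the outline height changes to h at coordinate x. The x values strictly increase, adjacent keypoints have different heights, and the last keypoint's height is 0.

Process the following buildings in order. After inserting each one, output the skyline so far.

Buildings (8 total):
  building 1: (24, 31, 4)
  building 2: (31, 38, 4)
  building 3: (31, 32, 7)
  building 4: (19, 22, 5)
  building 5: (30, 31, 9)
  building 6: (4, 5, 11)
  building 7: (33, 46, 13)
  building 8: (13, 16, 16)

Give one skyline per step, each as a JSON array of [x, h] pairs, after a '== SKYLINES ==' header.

== SKYLINES ==
[[24,4],[31,0]]
[[24,4],[38,0]]
[[24,4],[31,7],[32,4],[38,0]]
[[19,5],[22,0],[24,4],[31,7],[32,4],[38,0]]
[[19,5],[22,0],[24,4],[30,9],[31,7],[32,4],[38,0]]
[[4,11],[5,0],[19,5],[22,0],[24,4],[30,9],[31,7],[32,4],[38,0]]
[[4,11],[5,0],[19,5],[22,0],[24,4],[30,9],[31,7],[32,4],[33,13],[46,0]]
[[4,11],[5,0],[13,16],[16,0],[19,5],[22,0],[24,4],[30,9],[31,7],[32,4],[33,13],[46,0]]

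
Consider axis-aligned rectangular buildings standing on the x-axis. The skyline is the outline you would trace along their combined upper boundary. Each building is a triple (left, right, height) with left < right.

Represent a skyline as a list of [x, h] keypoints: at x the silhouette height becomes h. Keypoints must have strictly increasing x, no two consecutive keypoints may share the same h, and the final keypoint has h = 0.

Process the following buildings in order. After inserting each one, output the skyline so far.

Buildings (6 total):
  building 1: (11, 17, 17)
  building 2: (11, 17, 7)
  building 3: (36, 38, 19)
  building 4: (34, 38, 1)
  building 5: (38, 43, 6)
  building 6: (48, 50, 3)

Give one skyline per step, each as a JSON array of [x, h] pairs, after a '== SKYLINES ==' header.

== SKYLINES ==
[[11,17],[17,0]]
[[11,17],[17,0]]
[[11,17],[17,0],[36,19],[38,0]]
[[11,17],[17,0],[34,1],[36,19],[38,0]]
[[11,17],[17,0],[34,1],[36,19],[38,6],[43,0]]
[[11,17],[17,0],[34,1],[36,19],[38,6],[43,0],[48,3],[50,0]]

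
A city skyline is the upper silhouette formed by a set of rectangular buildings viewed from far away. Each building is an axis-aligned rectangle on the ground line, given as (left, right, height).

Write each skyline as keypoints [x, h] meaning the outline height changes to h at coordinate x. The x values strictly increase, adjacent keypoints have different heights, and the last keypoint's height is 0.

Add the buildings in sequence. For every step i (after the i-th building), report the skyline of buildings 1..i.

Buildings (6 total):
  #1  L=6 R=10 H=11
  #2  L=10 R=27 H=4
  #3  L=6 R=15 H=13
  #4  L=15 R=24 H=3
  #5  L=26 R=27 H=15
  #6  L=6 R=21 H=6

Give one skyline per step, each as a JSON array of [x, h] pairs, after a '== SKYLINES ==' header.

== SKYLINES ==
[[6,11],[10,0]]
[[6,11],[10,4],[27,0]]
[[6,13],[15,4],[27,0]]
[[6,13],[15,4],[27,0]]
[[6,13],[15,4],[26,15],[27,0]]
[[6,13],[15,6],[21,4],[26,15],[27,0]]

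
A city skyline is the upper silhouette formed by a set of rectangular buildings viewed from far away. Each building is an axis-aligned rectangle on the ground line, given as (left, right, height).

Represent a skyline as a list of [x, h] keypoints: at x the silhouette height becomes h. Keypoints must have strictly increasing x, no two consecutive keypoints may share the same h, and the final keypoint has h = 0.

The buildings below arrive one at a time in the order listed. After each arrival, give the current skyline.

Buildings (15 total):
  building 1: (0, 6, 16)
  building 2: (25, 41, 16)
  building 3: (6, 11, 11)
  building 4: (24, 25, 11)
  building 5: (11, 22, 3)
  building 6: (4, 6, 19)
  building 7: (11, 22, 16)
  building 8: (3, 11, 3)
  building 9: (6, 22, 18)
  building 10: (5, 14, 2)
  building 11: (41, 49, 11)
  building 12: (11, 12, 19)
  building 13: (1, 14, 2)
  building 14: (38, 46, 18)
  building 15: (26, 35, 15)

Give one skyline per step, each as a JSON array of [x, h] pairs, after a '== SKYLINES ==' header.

== SKYLINES ==
[[0,16],[6,0]]
[[0,16],[6,0],[25,16],[41,0]]
[[0,16],[6,11],[11,0],[25,16],[41,0]]
[[0,16],[6,11],[11,0],[24,11],[25,16],[41,0]]
[[0,16],[6,11],[11,3],[22,0],[24,11],[25,16],[41,0]]
[[0,16],[4,19],[6,11],[11,3],[22,0],[24,11],[25,16],[41,0]]
[[0,16],[4,19],[6,11],[11,16],[22,0],[24,11],[25,16],[41,0]]
[[0,16],[4,19],[6,11],[11,16],[22,0],[24,11],[25,16],[41,0]]
[[0,16],[4,19],[6,18],[22,0],[24,11],[25,16],[41,0]]
[[0,16],[4,19],[6,18],[22,0],[24,11],[25,16],[41,0]]
[[0,16],[4,19],[6,18],[22,0],[24,11],[25,16],[41,11],[49,0]]
[[0,16],[4,19],[6,18],[11,19],[12,18],[22,0],[24,11],[25,16],[41,11],[49,0]]
[[0,16],[4,19],[6,18],[11,19],[12,18],[22,0],[24,11],[25,16],[41,11],[49,0]]
[[0,16],[4,19],[6,18],[11,19],[12,18],[22,0],[24,11],[25,16],[38,18],[46,11],[49,0]]
[[0,16],[4,19],[6,18],[11,19],[12,18],[22,0],[24,11],[25,16],[38,18],[46,11],[49,0]]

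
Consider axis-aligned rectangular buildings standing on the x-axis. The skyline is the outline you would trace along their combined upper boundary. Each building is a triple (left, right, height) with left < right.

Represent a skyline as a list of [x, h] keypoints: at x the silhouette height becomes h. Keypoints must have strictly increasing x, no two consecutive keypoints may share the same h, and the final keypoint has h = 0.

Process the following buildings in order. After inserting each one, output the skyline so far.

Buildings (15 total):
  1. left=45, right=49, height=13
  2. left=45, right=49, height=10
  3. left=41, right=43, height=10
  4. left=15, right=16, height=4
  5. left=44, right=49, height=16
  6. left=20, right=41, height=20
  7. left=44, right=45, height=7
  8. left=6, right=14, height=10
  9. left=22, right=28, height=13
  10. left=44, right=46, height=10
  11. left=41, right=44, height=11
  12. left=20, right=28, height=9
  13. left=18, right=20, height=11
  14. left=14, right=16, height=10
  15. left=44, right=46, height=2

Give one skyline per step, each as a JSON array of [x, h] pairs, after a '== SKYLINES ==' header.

== SKYLINES ==
[[45,13],[49,0]]
[[45,13],[49,0]]
[[41,10],[43,0],[45,13],[49,0]]
[[15,4],[16,0],[41,10],[43,0],[45,13],[49,0]]
[[15,4],[16,0],[41,10],[43,0],[44,16],[49,0]]
[[15,4],[16,0],[20,20],[41,10],[43,0],[44,16],[49,0]]
[[15,4],[16,0],[20,20],[41,10],[43,0],[44,16],[49,0]]
[[6,10],[14,0],[15,4],[16,0],[20,20],[41,10],[43,0],[44,16],[49,0]]
[[6,10],[14,0],[15,4],[16,0],[20,20],[41,10],[43,0],[44,16],[49,0]]
[[6,10],[14,0],[15,4],[16,0],[20,20],[41,10],[43,0],[44,16],[49,0]]
[[6,10],[14,0],[15,4],[16,0],[20,20],[41,11],[44,16],[49,0]]
[[6,10],[14,0],[15,4],[16,0],[20,20],[41,11],[44,16],[49,0]]
[[6,10],[14,0],[15,4],[16,0],[18,11],[20,20],[41,11],[44,16],[49,0]]
[[6,10],[16,0],[18,11],[20,20],[41,11],[44,16],[49,0]]
[[6,10],[16,0],[18,11],[20,20],[41,11],[44,16],[49,0]]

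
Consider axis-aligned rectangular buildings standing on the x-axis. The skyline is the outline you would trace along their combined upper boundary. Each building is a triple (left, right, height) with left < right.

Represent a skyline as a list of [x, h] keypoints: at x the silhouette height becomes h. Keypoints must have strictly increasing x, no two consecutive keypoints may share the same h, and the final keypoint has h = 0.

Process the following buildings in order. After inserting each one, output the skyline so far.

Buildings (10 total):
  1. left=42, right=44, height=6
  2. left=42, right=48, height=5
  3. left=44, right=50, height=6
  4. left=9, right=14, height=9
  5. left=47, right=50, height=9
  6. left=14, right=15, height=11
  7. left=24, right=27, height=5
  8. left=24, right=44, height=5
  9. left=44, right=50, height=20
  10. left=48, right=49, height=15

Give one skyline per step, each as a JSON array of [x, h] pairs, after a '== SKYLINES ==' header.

== SKYLINES ==
[[42,6],[44,0]]
[[42,6],[44,5],[48,0]]
[[42,6],[50,0]]
[[9,9],[14,0],[42,6],[50,0]]
[[9,9],[14,0],[42,6],[47,9],[50,0]]
[[9,9],[14,11],[15,0],[42,6],[47,9],[50,0]]
[[9,9],[14,11],[15,0],[24,5],[27,0],[42,6],[47,9],[50,0]]
[[9,9],[14,11],[15,0],[24,5],[42,6],[47,9],[50,0]]
[[9,9],[14,11],[15,0],[24,5],[42,6],[44,20],[50,0]]
[[9,9],[14,11],[15,0],[24,5],[42,6],[44,20],[50,0]]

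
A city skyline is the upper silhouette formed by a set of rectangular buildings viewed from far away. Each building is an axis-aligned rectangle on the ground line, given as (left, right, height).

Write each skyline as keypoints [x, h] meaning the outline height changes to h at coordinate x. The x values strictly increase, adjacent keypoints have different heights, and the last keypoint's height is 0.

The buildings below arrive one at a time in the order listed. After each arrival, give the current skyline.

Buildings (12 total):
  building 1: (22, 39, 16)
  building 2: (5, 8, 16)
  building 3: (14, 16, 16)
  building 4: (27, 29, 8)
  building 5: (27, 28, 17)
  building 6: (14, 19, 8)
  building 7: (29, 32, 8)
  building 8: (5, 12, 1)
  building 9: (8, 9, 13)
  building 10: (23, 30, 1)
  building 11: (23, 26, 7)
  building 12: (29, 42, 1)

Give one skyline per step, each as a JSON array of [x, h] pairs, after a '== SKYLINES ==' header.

== SKYLINES ==
[[22,16],[39,0]]
[[5,16],[8,0],[22,16],[39,0]]
[[5,16],[8,0],[14,16],[16,0],[22,16],[39,0]]
[[5,16],[8,0],[14,16],[16,0],[22,16],[39,0]]
[[5,16],[8,0],[14,16],[16,0],[22,16],[27,17],[28,16],[39,0]]
[[5,16],[8,0],[14,16],[16,8],[19,0],[22,16],[27,17],[28,16],[39,0]]
[[5,16],[8,0],[14,16],[16,8],[19,0],[22,16],[27,17],[28,16],[39,0]]
[[5,16],[8,1],[12,0],[14,16],[16,8],[19,0],[22,16],[27,17],[28,16],[39,0]]
[[5,16],[8,13],[9,1],[12,0],[14,16],[16,8],[19,0],[22,16],[27,17],[28,16],[39,0]]
[[5,16],[8,13],[9,1],[12,0],[14,16],[16,8],[19,0],[22,16],[27,17],[28,16],[39,0]]
[[5,16],[8,13],[9,1],[12,0],[14,16],[16,8],[19,0],[22,16],[27,17],[28,16],[39,0]]
[[5,16],[8,13],[9,1],[12,0],[14,16],[16,8],[19,0],[22,16],[27,17],[28,16],[39,1],[42,0]]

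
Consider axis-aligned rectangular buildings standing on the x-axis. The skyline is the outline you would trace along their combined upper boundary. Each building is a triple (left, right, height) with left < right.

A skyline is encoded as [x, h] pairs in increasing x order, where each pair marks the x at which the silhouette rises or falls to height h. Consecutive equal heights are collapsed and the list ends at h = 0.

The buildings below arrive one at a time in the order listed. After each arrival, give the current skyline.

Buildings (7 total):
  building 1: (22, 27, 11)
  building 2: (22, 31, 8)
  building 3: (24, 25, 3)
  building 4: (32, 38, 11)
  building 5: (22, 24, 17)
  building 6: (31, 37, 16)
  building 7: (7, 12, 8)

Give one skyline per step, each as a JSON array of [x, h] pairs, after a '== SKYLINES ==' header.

== SKYLINES ==
[[22,11],[27,0]]
[[22,11],[27,8],[31,0]]
[[22,11],[27,8],[31,0]]
[[22,11],[27,8],[31,0],[32,11],[38,0]]
[[22,17],[24,11],[27,8],[31,0],[32,11],[38,0]]
[[22,17],[24,11],[27,8],[31,16],[37,11],[38,0]]
[[7,8],[12,0],[22,17],[24,11],[27,8],[31,16],[37,11],[38,0]]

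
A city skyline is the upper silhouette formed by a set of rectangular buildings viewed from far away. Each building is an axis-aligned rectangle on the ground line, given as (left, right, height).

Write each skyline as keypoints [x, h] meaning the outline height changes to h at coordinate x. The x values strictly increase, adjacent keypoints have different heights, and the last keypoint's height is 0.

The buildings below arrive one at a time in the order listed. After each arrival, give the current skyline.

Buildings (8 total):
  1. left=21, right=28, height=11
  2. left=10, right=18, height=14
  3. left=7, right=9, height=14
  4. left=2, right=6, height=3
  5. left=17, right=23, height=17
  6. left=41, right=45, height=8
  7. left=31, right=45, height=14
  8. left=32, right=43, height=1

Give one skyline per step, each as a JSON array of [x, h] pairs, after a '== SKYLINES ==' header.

== SKYLINES ==
[[21,11],[28,0]]
[[10,14],[18,0],[21,11],[28,0]]
[[7,14],[9,0],[10,14],[18,0],[21,11],[28,0]]
[[2,3],[6,0],[7,14],[9,0],[10,14],[18,0],[21,11],[28,0]]
[[2,3],[6,0],[7,14],[9,0],[10,14],[17,17],[23,11],[28,0]]
[[2,3],[6,0],[7,14],[9,0],[10,14],[17,17],[23,11],[28,0],[41,8],[45,0]]
[[2,3],[6,0],[7,14],[9,0],[10,14],[17,17],[23,11],[28,0],[31,14],[45,0]]
[[2,3],[6,0],[7,14],[9,0],[10,14],[17,17],[23,11],[28,0],[31,14],[45,0]]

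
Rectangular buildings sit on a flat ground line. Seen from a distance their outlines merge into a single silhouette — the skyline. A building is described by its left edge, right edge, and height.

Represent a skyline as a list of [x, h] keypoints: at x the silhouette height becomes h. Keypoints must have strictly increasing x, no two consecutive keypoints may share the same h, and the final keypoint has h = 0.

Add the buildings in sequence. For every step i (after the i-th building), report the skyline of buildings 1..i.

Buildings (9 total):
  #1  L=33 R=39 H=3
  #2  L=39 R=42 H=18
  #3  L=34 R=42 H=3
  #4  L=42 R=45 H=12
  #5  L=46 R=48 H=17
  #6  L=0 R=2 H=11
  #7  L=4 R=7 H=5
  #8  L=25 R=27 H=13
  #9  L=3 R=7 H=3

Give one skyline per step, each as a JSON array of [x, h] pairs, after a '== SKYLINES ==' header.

== SKYLINES ==
[[33,3],[39,0]]
[[33,3],[39,18],[42,0]]
[[33,3],[39,18],[42,0]]
[[33,3],[39,18],[42,12],[45,0]]
[[33,3],[39,18],[42,12],[45,0],[46,17],[48,0]]
[[0,11],[2,0],[33,3],[39,18],[42,12],[45,0],[46,17],[48,0]]
[[0,11],[2,0],[4,5],[7,0],[33,3],[39,18],[42,12],[45,0],[46,17],[48,0]]
[[0,11],[2,0],[4,5],[7,0],[25,13],[27,0],[33,3],[39,18],[42,12],[45,0],[46,17],[48,0]]
[[0,11],[2,0],[3,3],[4,5],[7,0],[25,13],[27,0],[33,3],[39,18],[42,12],[45,0],[46,17],[48,0]]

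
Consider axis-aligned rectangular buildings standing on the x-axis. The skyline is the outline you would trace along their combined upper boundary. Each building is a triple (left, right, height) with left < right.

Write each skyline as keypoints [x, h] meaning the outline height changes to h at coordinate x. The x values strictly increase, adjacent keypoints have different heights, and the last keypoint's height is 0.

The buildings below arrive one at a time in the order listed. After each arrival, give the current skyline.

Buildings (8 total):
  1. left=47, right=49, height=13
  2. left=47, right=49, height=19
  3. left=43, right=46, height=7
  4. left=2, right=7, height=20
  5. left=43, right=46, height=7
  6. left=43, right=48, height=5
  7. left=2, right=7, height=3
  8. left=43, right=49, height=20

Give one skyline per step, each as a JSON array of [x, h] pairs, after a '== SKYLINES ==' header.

== SKYLINES ==
[[47,13],[49,0]]
[[47,19],[49,0]]
[[43,7],[46,0],[47,19],[49,0]]
[[2,20],[7,0],[43,7],[46,0],[47,19],[49,0]]
[[2,20],[7,0],[43,7],[46,0],[47,19],[49,0]]
[[2,20],[7,0],[43,7],[46,5],[47,19],[49,0]]
[[2,20],[7,0],[43,7],[46,5],[47,19],[49,0]]
[[2,20],[7,0],[43,20],[49,0]]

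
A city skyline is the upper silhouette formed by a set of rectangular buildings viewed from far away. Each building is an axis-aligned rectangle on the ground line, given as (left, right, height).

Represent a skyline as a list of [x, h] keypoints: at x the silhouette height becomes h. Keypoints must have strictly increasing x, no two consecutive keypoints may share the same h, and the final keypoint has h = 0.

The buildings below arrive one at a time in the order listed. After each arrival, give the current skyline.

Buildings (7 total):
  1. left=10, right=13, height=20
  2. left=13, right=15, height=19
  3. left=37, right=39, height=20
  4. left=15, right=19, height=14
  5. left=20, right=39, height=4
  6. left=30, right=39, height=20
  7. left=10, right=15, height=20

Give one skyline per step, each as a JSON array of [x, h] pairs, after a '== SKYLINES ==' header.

== SKYLINES ==
[[10,20],[13,0]]
[[10,20],[13,19],[15,0]]
[[10,20],[13,19],[15,0],[37,20],[39,0]]
[[10,20],[13,19],[15,14],[19,0],[37,20],[39,0]]
[[10,20],[13,19],[15,14],[19,0],[20,4],[37,20],[39,0]]
[[10,20],[13,19],[15,14],[19,0],[20,4],[30,20],[39,0]]
[[10,20],[15,14],[19,0],[20,4],[30,20],[39,0]]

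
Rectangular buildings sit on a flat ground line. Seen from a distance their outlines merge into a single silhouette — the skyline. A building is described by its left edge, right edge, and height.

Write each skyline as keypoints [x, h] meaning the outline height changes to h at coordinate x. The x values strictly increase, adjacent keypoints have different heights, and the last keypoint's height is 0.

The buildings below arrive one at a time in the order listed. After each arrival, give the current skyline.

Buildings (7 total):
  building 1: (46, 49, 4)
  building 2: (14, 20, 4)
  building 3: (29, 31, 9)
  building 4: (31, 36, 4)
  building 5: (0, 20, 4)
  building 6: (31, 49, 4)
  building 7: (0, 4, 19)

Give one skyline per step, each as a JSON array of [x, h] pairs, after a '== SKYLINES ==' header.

== SKYLINES ==
[[46,4],[49,0]]
[[14,4],[20,0],[46,4],[49,0]]
[[14,4],[20,0],[29,9],[31,0],[46,4],[49,0]]
[[14,4],[20,0],[29,9],[31,4],[36,0],[46,4],[49,0]]
[[0,4],[20,0],[29,9],[31,4],[36,0],[46,4],[49,0]]
[[0,4],[20,0],[29,9],[31,4],[49,0]]
[[0,19],[4,4],[20,0],[29,9],[31,4],[49,0]]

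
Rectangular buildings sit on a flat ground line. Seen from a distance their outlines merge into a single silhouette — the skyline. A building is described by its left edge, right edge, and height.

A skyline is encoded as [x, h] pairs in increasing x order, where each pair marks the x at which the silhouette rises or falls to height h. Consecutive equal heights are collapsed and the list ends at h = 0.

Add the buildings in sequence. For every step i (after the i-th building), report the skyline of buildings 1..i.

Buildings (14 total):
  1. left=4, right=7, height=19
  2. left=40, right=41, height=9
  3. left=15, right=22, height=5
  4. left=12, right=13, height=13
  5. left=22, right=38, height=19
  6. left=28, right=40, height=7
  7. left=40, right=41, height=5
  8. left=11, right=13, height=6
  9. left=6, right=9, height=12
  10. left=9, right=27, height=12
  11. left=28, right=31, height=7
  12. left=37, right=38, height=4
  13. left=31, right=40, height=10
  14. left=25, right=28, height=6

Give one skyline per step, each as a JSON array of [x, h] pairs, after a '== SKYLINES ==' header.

== SKYLINES ==
[[4,19],[7,0]]
[[4,19],[7,0],[40,9],[41,0]]
[[4,19],[7,0],[15,5],[22,0],[40,9],[41,0]]
[[4,19],[7,0],[12,13],[13,0],[15,5],[22,0],[40,9],[41,0]]
[[4,19],[7,0],[12,13],[13,0],[15,5],[22,19],[38,0],[40,9],[41,0]]
[[4,19],[7,0],[12,13],[13,0],[15,5],[22,19],[38,7],[40,9],[41,0]]
[[4,19],[7,0],[12,13],[13,0],[15,5],[22,19],[38,7],[40,9],[41,0]]
[[4,19],[7,0],[11,6],[12,13],[13,0],[15,5],[22,19],[38,7],[40,9],[41,0]]
[[4,19],[7,12],[9,0],[11,6],[12,13],[13,0],[15,5],[22,19],[38,7],[40,9],[41,0]]
[[4,19],[7,12],[12,13],[13,12],[22,19],[38,7],[40,9],[41,0]]
[[4,19],[7,12],[12,13],[13,12],[22,19],[38,7],[40,9],[41,0]]
[[4,19],[7,12],[12,13],[13,12],[22,19],[38,7],[40,9],[41,0]]
[[4,19],[7,12],[12,13],[13,12],[22,19],[38,10],[40,9],[41,0]]
[[4,19],[7,12],[12,13],[13,12],[22,19],[38,10],[40,9],[41,0]]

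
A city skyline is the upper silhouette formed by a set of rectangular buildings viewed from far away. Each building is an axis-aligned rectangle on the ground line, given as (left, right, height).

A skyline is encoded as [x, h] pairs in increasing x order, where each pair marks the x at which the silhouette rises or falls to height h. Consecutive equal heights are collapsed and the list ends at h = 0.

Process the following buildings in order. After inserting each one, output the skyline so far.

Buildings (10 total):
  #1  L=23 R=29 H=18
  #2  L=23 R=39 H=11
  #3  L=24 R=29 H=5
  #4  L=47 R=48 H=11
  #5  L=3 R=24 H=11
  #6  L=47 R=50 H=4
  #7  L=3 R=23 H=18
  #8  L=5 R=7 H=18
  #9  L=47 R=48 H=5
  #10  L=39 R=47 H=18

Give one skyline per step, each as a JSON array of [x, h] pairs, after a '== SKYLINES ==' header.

== SKYLINES ==
[[23,18],[29,0]]
[[23,18],[29,11],[39,0]]
[[23,18],[29,11],[39,0]]
[[23,18],[29,11],[39,0],[47,11],[48,0]]
[[3,11],[23,18],[29,11],[39,0],[47,11],[48,0]]
[[3,11],[23,18],[29,11],[39,0],[47,11],[48,4],[50,0]]
[[3,18],[29,11],[39,0],[47,11],[48,4],[50,0]]
[[3,18],[29,11],[39,0],[47,11],[48,4],[50,0]]
[[3,18],[29,11],[39,0],[47,11],[48,4],[50,0]]
[[3,18],[29,11],[39,18],[47,11],[48,4],[50,0]]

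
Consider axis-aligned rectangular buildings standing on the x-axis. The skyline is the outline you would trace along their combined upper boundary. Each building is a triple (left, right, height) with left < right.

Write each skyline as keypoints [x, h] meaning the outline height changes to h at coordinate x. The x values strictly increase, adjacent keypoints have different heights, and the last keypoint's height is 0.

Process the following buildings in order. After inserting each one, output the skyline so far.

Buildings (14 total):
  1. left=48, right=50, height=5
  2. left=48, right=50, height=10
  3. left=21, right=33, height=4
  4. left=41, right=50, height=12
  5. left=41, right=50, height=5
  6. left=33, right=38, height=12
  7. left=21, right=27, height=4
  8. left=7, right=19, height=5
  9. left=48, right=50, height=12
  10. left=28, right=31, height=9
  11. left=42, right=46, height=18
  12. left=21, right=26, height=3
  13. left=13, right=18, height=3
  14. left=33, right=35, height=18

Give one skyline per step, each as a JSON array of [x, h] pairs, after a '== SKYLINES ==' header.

== SKYLINES ==
[[48,5],[50,0]]
[[48,10],[50,0]]
[[21,4],[33,0],[48,10],[50,0]]
[[21,4],[33,0],[41,12],[50,0]]
[[21,4],[33,0],[41,12],[50,0]]
[[21,4],[33,12],[38,0],[41,12],[50,0]]
[[21,4],[33,12],[38,0],[41,12],[50,0]]
[[7,5],[19,0],[21,4],[33,12],[38,0],[41,12],[50,0]]
[[7,5],[19,0],[21,4],[33,12],[38,0],[41,12],[50,0]]
[[7,5],[19,0],[21,4],[28,9],[31,4],[33,12],[38,0],[41,12],[50,0]]
[[7,5],[19,0],[21,4],[28,9],[31,4],[33,12],[38,0],[41,12],[42,18],[46,12],[50,0]]
[[7,5],[19,0],[21,4],[28,9],[31,4],[33,12],[38,0],[41,12],[42,18],[46,12],[50,0]]
[[7,5],[19,0],[21,4],[28,9],[31,4],[33,12],[38,0],[41,12],[42,18],[46,12],[50,0]]
[[7,5],[19,0],[21,4],[28,9],[31,4],[33,18],[35,12],[38,0],[41,12],[42,18],[46,12],[50,0]]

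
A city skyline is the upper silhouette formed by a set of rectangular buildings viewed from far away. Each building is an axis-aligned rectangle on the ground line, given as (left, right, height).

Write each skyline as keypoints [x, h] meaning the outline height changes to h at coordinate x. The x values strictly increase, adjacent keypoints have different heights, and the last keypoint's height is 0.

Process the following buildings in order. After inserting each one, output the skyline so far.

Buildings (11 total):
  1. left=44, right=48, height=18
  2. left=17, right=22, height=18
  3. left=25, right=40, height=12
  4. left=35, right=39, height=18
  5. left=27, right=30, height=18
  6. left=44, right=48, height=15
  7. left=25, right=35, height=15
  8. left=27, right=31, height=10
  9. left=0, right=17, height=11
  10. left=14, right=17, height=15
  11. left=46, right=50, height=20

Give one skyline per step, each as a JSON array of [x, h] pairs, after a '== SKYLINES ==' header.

== SKYLINES ==
[[44,18],[48,0]]
[[17,18],[22,0],[44,18],[48,0]]
[[17,18],[22,0],[25,12],[40,0],[44,18],[48,0]]
[[17,18],[22,0],[25,12],[35,18],[39,12],[40,0],[44,18],[48,0]]
[[17,18],[22,0],[25,12],[27,18],[30,12],[35,18],[39,12],[40,0],[44,18],[48,0]]
[[17,18],[22,0],[25,12],[27,18],[30,12],[35,18],[39,12],[40,0],[44,18],[48,0]]
[[17,18],[22,0],[25,15],[27,18],[30,15],[35,18],[39,12],[40,0],[44,18],[48,0]]
[[17,18],[22,0],[25,15],[27,18],[30,15],[35,18],[39,12],[40,0],[44,18],[48,0]]
[[0,11],[17,18],[22,0],[25,15],[27,18],[30,15],[35,18],[39,12],[40,0],[44,18],[48,0]]
[[0,11],[14,15],[17,18],[22,0],[25,15],[27,18],[30,15],[35,18],[39,12],[40,0],[44,18],[48,0]]
[[0,11],[14,15],[17,18],[22,0],[25,15],[27,18],[30,15],[35,18],[39,12],[40,0],[44,18],[46,20],[50,0]]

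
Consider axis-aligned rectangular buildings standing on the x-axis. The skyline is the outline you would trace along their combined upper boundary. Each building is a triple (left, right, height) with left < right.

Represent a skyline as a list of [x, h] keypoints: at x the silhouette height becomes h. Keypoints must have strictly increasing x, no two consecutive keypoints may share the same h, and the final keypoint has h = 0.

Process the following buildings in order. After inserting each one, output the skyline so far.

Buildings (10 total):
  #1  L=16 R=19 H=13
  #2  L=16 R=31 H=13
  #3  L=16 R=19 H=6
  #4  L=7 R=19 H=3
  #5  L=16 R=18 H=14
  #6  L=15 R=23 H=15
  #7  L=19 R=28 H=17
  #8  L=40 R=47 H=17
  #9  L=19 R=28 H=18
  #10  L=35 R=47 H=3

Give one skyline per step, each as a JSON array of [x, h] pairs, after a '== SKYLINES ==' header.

== SKYLINES ==
[[16,13],[19,0]]
[[16,13],[31,0]]
[[16,13],[31,0]]
[[7,3],[16,13],[31,0]]
[[7,3],[16,14],[18,13],[31,0]]
[[7,3],[15,15],[23,13],[31,0]]
[[7,3],[15,15],[19,17],[28,13],[31,0]]
[[7,3],[15,15],[19,17],[28,13],[31,0],[40,17],[47,0]]
[[7,3],[15,15],[19,18],[28,13],[31,0],[40,17],[47,0]]
[[7,3],[15,15],[19,18],[28,13],[31,0],[35,3],[40,17],[47,0]]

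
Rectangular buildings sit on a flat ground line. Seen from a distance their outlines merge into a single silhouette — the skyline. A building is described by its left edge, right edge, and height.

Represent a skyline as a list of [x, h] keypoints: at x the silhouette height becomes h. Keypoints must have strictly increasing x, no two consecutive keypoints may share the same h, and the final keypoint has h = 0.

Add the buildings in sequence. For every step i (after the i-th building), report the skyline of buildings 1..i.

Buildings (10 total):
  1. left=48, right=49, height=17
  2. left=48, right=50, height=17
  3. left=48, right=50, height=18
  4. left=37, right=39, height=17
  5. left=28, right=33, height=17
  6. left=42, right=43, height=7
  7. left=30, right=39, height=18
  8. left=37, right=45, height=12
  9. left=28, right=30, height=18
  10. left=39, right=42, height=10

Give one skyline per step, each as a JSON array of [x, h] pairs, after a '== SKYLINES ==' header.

== SKYLINES ==
[[48,17],[49,0]]
[[48,17],[50,0]]
[[48,18],[50,0]]
[[37,17],[39,0],[48,18],[50,0]]
[[28,17],[33,0],[37,17],[39,0],[48,18],[50,0]]
[[28,17],[33,0],[37,17],[39,0],[42,7],[43,0],[48,18],[50,0]]
[[28,17],[30,18],[39,0],[42,7],[43,0],[48,18],[50,0]]
[[28,17],[30,18],[39,12],[45,0],[48,18],[50,0]]
[[28,18],[39,12],[45,0],[48,18],[50,0]]
[[28,18],[39,12],[45,0],[48,18],[50,0]]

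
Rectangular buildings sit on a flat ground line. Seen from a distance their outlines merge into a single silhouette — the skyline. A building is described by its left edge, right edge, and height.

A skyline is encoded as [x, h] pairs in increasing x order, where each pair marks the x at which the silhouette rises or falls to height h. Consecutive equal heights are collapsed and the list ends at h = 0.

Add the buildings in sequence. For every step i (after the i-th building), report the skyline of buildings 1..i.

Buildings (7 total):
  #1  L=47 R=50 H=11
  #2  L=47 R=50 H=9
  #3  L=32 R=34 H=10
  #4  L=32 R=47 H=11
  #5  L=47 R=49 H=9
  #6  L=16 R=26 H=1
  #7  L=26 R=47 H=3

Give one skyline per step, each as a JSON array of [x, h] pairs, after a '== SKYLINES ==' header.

== SKYLINES ==
[[47,11],[50,0]]
[[47,11],[50,0]]
[[32,10],[34,0],[47,11],[50,0]]
[[32,11],[50,0]]
[[32,11],[50,0]]
[[16,1],[26,0],[32,11],[50,0]]
[[16,1],[26,3],[32,11],[50,0]]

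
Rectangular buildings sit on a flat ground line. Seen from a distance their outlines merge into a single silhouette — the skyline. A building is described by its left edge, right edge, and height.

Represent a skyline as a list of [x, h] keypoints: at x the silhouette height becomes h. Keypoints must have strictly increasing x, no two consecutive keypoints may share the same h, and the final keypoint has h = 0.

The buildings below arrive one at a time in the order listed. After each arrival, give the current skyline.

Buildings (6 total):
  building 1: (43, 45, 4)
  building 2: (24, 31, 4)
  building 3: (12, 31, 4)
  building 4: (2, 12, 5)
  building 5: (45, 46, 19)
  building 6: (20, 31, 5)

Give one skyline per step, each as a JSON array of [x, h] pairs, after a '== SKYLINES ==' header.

== SKYLINES ==
[[43,4],[45,0]]
[[24,4],[31,0],[43,4],[45,0]]
[[12,4],[31,0],[43,4],[45,0]]
[[2,5],[12,4],[31,0],[43,4],[45,0]]
[[2,5],[12,4],[31,0],[43,4],[45,19],[46,0]]
[[2,5],[12,4],[20,5],[31,0],[43,4],[45,19],[46,0]]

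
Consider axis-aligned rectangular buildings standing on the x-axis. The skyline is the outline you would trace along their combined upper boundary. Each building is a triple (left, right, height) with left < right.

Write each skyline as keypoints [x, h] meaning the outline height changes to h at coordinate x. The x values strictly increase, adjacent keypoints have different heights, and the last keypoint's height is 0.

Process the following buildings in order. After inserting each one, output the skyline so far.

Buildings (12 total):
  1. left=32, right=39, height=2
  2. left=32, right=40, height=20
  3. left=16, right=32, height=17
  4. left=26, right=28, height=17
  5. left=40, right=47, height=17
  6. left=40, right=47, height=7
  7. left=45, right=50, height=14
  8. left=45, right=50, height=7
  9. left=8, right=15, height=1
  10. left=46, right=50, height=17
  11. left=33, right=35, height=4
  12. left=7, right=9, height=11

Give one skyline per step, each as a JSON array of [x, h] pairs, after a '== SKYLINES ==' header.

== SKYLINES ==
[[32,2],[39,0]]
[[32,20],[40,0]]
[[16,17],[32,20],[40,0]]
[[16,17],[32,20],[40,0]]
[[16,17],[32,20],[40,17],[47,0]]
[[16,17],[32,20],[40,17],[47,0]]
[[16,17],[32,20],[40,17],[47,14],[50,0]]
[[16,17],[32,20],[40,17],[47,14],[50,0]]
[[8,1],[15,0],[16,17],[32,20],[40,17],[47,14],[50,0]]
[[8,1],[15,0],[16,17],[32,20],[40,17],[50,0]]
[[8,1],[15,0],[16,17],[32,20],[40,17],[50,0]]
[[7,11],[9,1],[15,0],[16,17],[32,20],[40,17],[50,0]]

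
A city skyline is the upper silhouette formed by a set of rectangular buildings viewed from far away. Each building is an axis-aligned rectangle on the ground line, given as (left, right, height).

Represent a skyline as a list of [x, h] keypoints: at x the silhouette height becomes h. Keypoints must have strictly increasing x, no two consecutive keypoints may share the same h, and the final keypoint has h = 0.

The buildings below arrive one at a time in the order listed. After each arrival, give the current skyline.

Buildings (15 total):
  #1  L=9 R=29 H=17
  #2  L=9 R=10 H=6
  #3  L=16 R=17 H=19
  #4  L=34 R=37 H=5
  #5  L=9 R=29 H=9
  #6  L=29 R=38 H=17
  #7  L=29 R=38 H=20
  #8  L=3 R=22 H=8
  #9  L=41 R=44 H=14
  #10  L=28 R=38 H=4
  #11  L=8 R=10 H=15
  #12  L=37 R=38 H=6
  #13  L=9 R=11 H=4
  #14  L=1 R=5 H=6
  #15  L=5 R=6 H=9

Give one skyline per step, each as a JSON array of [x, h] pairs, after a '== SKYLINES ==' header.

== SKYLINES ==
[[9,17],[29,0]]
[[9,17],[29,0]]
[[9,17],[16,19],[17,17],[29,0]]
[[9,17],[16,19],[17,17],[29,0],[34,5],[37,0]]
[[9,17],[16,19],[17,17],[29,0],[34,5],[37,0]]
[[9,17],[16,19],[17,17],[38,0]]
[[9,17],[16,19],[17,17],[29,20],[38,0]]
[[3,8],[9,17],[16,19],[17,17],[29,20],[38,0]]
[[3,8],[9,17],[16,19],[17,17],[29,20],[38,0],[41,14],[44,0]]
[[3,8],[9,17],[16,19],[17,17],[29,20],[38,0],[41,14],[44,0]]
[[3,8],[8,15],[9,17],[16,19],[17,17],[29,20],[38,0],[41,14],[44,0]]
[[3,8],[8,15],[9,17],[16,19],[17,17],[29,20],[38,0],[41,14],[44,0]]
[[3,8],[8,15],[9,17],[16,19],[17,17],[29,20],[38,0],[41,14],[44,0]]
[[1,6],[3,8],[8,15],[9,17],[16,19],[17,17],[29,20],[38,0],[41,14],[44,0]]
[[1,6],[3,8],[5,9],[6,8],[8,15],[9,17],[16,19],[17,17],[29,20],[38,0],[41,14],[44,0]]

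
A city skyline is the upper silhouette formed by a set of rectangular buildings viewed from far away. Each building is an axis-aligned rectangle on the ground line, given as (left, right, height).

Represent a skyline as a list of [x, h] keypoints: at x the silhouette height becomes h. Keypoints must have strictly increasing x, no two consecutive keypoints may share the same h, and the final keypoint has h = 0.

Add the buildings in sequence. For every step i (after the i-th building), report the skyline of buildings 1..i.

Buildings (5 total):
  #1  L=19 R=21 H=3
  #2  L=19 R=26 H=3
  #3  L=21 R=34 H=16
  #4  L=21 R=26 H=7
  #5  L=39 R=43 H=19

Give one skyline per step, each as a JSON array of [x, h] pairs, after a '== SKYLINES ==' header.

== SKYLINES ==
[[19,3],[21,0]]
[[19,3],[26,0]]
[[19,3],[21,16],[34,0]]
[[19,3],[21,16],[34,0]]
[[19,3],[21,16],[34,0],[39,19],[43,0]]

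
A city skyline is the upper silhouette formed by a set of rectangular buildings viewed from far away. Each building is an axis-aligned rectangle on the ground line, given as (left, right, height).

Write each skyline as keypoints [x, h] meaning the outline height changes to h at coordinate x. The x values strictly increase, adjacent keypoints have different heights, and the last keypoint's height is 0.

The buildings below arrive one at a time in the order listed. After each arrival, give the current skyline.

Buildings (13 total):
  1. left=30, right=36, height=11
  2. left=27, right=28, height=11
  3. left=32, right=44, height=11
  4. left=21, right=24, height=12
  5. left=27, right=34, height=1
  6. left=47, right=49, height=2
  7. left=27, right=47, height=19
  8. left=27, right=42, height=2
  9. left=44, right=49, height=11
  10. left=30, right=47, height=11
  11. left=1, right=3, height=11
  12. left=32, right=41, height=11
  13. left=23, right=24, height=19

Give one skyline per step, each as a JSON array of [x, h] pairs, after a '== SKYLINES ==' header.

== SKYLINES ==
[[30,11],[36,0]]
[[27,11],[28,0],[30,11],[36,0]]
[[27,11],[28,0],[30,11],[44,0]]
[[21,12],[24,0],[27,11],[28,0],[30,11],[44,0]]
[[21,12],[24,0],[27,11],[28,1],[30,11],[44,0]]
[[21,12],[24,0],[27,11],[28,1],[30,11],[44,0],[47,2],[49,0]]
[[21,12],[24,0],[27,19],[47,2],[49,0]]
[[21,12],[24,0],[27,19],[47,2],[49,0]]
[[21,12],[24,0],[27,19],[47,11],[49,0]]
[[21,12],[24,0],[27,19],[47,11],[49,0]]
[[1,11],[3,0],[21,12],[24,0],[27,19],[47,11],[49,0]]
[[1,11],[3,0],[21,12],[24,0],[27,19],[47,11],[49,0]]
[[1,11],[3,0],[21,12],[23,19],[24,0],[27,19],[47,11],[49,0]]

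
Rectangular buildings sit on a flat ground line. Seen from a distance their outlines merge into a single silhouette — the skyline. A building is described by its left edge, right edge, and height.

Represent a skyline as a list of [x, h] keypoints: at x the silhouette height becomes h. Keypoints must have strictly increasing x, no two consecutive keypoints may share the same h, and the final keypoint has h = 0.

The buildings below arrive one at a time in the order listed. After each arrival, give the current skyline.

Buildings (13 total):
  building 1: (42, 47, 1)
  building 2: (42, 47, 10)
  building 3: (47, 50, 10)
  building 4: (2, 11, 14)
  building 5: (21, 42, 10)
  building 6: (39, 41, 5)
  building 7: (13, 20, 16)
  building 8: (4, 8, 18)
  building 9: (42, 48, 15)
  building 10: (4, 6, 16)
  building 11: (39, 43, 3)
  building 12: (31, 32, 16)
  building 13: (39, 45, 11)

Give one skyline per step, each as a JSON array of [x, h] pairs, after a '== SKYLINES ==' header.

== SKYLINES ==
[[42,1],[47,0]]
[[42,10],[47,0]]
[[42,10],[50,0]]
[[2,14],[11,0],[42,10],[50,0]]
[[2,14],[11,0],[21,10],[50,0]]
[[2,14],[11,0],[21,10],[50,0]]
[[2,14],[11,0],[13,16],[20,0],[21,10],[50,0]]
[[2,14],[4,18],[8,14],[11,0],[13,16],[20,0],[21,10],[50,0]]
[[2,14],[4,18],[8,14],[11,0],[13,16],[20,0],[21,10],[42,15],[48,10],[50,0]]
[[2,14],[4,18],[8,14],[11,0],[13,16],[20,0],[21,10],[42,15],[48,10],[50,0]]
[[2,14],[4,18],[8,14],[11,0],[13,16],[20,0],[21,10],[42,15],[48,10],[50,0]]
[[2,14],[4,18],[8,14],[11,0],[13,16],[20,0],[21,10],[31,16],[32,10],[42,15],[48,10],[50,0]]
[[2,14],[4,18],[8,14],[11,0],[13,16],[20,0],[21,10],[31,16],[32,10],[39,11],[42,15],[48,10],[50,0]]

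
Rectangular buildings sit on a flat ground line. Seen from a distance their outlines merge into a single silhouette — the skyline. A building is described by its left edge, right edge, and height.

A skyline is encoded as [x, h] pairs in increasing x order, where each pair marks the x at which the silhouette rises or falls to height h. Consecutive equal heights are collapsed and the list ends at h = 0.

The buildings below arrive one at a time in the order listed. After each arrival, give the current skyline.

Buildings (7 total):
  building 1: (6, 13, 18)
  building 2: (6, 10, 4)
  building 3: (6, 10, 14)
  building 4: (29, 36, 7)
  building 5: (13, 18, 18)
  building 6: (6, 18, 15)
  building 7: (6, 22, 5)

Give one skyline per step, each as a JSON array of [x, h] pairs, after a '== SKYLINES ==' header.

== SKYLINES ==
[[6,18],[13,0]]
[[6,18],[13,0]]
[[6,18],[13,0]]
[[6,18],[13,0],[29,7],[36,0]]
[[6,18],[18,0],[29,7],[36,0]]
[[6,18],[18,0],[29,7],[36,0]]
[[6,18],[18,5],[22,0],[29,7],[36,0]]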